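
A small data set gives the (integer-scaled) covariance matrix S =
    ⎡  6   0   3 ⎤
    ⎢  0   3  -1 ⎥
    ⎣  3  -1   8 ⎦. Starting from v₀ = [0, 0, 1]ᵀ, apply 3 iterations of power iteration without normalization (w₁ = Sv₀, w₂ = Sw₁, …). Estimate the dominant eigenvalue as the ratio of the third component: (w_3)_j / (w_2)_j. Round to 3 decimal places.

w1 = Sv₀ = (3, -1, 8)
w2 = Sw1 = (42, -11, 74)
w3 = Sw2 = (474, -107, 729)
Ratio at component: 729 / 74 = 9.851

λ ≈ 9.851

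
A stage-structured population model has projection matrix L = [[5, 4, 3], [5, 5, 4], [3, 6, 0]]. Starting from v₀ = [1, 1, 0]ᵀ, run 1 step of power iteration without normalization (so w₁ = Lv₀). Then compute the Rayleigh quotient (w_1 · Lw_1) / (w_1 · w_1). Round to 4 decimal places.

w1 = Lv₀ = (5·1 + 4·1 + 3·0; 5·1 + 5·1 + 4·0; 3·1 + 6·1 + 0·0) = (9, 10, 9)
Lw1 = (112, 131, 87)
w1·Lw1 = 9·112 + 10·131 + 9·87 = 3101; w1·w1 = 9·9 + 10·10 + 9·9 = 262
λ ≈ 3101/262 = 11.8359

λ ≈ 11.8359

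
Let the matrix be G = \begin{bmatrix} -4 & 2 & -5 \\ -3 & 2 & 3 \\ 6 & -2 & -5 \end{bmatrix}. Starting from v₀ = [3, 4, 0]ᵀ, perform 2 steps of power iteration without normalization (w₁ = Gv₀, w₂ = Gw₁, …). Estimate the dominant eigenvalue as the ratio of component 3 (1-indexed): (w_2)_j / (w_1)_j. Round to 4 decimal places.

λ ≈ -7.2000

w1 = Gv₀ = ((-4)·3 + 2·4 + (-5)·0; (-3)·3 + 2·4 + 3·0; 6·3 + (-2)·4 + (-5)·0) = (-4, -1, 10)
w2 = Gw1 = ((-4)·(-4) + 2·(-1) + (-5)·10; (-3)·(-4) + 2·(-1) + 3·10; 6·(-4) + (-2)·(-1) + (-5)·10) = (-36, 40, -72)
Ratio at component: -72 / 10 = -7.2000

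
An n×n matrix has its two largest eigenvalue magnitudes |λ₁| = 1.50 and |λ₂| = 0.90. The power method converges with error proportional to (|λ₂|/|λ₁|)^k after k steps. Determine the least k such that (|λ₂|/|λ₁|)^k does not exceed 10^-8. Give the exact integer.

37

|λ₂/λ₁| = 0.90/1.50 = 0.60000
Need k ≥ ln(10^-8) / ln(0.60000) = -18.4207 / -0.5108 ≈ 36.061
Smallest integer k satisfying the bound: 37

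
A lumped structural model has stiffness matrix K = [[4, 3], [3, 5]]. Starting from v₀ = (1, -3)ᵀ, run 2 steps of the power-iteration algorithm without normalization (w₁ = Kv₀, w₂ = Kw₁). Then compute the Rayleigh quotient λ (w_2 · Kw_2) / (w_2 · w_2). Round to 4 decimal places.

7.5184

w1 = Kv₀ = (-5, -12)
w2 = Kw1 = (-56, -75)
Kw2 = (-449, -543)
w2·Kw2 = (-56)·(-449) + (-75)·(-543) = 65869; w2·w2 = (-56)·(-56) + (-75)·(-75) = 8761
λ ≈ 65869/8761 = 7.5184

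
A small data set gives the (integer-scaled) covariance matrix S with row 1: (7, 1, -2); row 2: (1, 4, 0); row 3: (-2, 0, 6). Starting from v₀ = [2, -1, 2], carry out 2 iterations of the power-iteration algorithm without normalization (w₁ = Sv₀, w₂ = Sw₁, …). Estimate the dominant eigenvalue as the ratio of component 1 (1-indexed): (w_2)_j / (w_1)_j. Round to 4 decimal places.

w1 = Sv₀ = (7·2 + 1·(-1) + (-2)·2; 1·2 + 4·(-1) + 0·2; (-2)·2 + 0·(-1) + 6·2) = (9, -2, 8)
w2 = Sw1 = (7·9 + 1·(-2) + (-2)·8; 1·9 + 4·(-2) + 0·8; (-2)·9 + 0·(-2) + 6·8) = (45, 1, 30)
Ratio at component: 45 / 9 = 5.0000

λ ≈ 5.0000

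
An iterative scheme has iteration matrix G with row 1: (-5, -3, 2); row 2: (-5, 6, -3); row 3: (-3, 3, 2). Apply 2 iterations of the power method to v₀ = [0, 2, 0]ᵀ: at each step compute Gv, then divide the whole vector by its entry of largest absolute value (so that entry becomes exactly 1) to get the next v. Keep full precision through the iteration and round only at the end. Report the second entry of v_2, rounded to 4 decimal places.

1.0000

Gv0 = (-6.00000, 12.00000, 6.00000); divide by 12.00000 → v1 = (-0.50000, 1.00000, 0.50000)
Gv1 = (0.50000, 7.00000, 5.50000); divide by 7.00000 → v2 = (0.07143, 1.00000, 0.78571)
Requested entry of v2: 84/84 = 1.0000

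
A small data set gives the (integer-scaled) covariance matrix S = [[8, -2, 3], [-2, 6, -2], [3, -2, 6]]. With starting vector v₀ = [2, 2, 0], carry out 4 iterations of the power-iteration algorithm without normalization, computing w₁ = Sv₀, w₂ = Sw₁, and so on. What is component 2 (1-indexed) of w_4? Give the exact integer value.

-3004

w1 = Sv₀ = (8·2 + (-2)·2 + 3·0; (-2)·2 + 6·2 + (-2)·0; 3·2 + (-2)·2 + 6·0) = (12, 8, 2)
w2 = Sw1 = (8·12 + (-2)·8 + 3·2; (-2)·12 + 6·8 + (-2)·2; 3·12 + (-2)·8 + 6·2) = (86, 20, 32)
w3 = Sw2 = (744, -116, 410)
w4 = Sw3 = (7414, -3004, 4924)
The requested component of w4 is -3004.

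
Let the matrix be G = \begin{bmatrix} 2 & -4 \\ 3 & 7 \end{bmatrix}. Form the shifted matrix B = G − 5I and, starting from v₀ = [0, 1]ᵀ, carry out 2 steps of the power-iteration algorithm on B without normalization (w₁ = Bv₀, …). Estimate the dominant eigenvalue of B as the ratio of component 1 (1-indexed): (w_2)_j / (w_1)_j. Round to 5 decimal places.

-1.00000

B = G − 5I has rows (-3, -4); (3, 2)
w1 = Bv₀ = (-4, 2)
w2 = Bw1 = (4, -8)
Ratio: 4/-4 = -1.00000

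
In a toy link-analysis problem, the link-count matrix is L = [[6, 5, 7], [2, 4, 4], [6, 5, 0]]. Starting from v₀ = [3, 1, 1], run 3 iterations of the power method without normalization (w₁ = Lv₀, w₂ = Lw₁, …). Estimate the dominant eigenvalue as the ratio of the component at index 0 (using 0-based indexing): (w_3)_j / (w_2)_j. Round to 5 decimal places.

λ ≈ 12.78832

w1 = Lv₀ = (6·3 + 5·1 + 7·1; 2·3 + 4·1 + 4·1; 6·3 + 5·1 + 0·1) = (30, 14, 23)
w2 = Lw1 = (6·30 + 5·14 + 7·23; 2·30 + 4·14 + 4·23; 6·30 + 5·14 + 0·23) = (411, 208, 250)
w3 = Lw2 = (5256, 2654, 3506)
Ratio at component: 5256 / 411 = 12.78832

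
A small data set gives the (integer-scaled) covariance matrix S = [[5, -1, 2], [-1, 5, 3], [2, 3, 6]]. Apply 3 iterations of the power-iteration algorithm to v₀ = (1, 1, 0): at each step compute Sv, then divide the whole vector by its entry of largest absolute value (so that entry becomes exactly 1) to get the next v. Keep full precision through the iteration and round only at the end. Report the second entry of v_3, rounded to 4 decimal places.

Sv0 = (4.00000, 4.00000, 5.00000); divide by 5.00000 → v1 = (0.80000, 0.80000, 1.00000)
Sv1 = (5.20000, 6.20000, 10.00000); divide by 10.00000 → v2 = (0.52000, 0.62000, 1.00000)
Sv2 = (3.98000, 5.58000, 8.90000); divide by 8.90000 → v3 = (0.44719, 0.62697, 1.00000)
Requested entry of v3: 279/445 = 0.6270

0.6270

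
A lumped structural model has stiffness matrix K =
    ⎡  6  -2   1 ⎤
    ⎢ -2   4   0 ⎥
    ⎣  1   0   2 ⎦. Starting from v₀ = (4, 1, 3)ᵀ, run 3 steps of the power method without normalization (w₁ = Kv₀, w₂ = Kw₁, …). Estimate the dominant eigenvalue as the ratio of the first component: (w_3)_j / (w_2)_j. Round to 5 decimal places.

7.05357

w1 = Kv₀ = (25, -4, 10)
w2 = Kw1 = (168, -66, 45)
w3 = Kw2 = (1185, -600, 258)
Ratio at component: 1185 / 168 = 7.05357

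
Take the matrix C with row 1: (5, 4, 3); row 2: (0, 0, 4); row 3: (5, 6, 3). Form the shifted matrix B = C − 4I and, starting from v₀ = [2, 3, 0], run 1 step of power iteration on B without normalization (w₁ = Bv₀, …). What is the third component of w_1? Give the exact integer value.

28

B = C − 4I has rows (1, 4, 3); (0, -4, 4); (5, 6, -1)
w1 = Bv₀ = (1·2 + 4·3 + 3·0; 0·2 + (-4)·3 + 4·0; 5·2 + 6·3 + (-1)·0) = (14, -12, 28)
Requested component of w1: 28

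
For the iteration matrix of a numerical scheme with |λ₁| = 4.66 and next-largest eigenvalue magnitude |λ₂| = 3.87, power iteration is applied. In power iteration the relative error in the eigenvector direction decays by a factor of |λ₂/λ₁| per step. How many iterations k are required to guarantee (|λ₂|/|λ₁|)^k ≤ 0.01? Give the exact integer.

25

|λ₂/λ₁| = 3.87/4.66 = 0.83047
Need k ≥ ln(0.01) / ln(0.83047) = -4.6052 / -0.1858 ≈ 24.791
Smallest integer k satisfying the bound: 25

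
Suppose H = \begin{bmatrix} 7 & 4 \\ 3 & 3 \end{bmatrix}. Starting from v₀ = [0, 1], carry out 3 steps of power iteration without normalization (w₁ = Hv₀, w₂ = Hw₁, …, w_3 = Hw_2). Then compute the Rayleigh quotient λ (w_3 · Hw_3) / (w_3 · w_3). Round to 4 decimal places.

λ ≈ 9.0022

w1 = Hv₀ = (4, 3)
w2 = Hw1 = (40, 21)
w3 = Hw2 = (364, 183)
Hw3 = (3280, 1641)
w3·Hw3 = 364·3280 + 183·1641 = 1494223; w3·w3 = 364·364 + 183·183 = 165985
λ ≈ 1494223/165985 = 9.0022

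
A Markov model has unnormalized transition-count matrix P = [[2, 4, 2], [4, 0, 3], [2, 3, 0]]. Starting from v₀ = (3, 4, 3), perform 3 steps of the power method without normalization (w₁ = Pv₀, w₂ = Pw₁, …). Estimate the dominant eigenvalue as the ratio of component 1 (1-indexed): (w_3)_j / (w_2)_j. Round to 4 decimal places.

w1 = Pv₀ = (2·3 + 4·4 + 2·3; 4·3 + 0·4 + 3·3; 2·3 + 3·4 + 0·3) = (28, 21, 18)
w2 = Pw1 = (2·28 + 4·21 + 2·18; 4·28 + 0·21 + 3·18; 2·28 + 3·21 + 0·18) = (176, 166, 119)
w3 = Pw2 = (1254, 1061, 850)
Ratio at component: 1254 / 176 = 7.1250

7.1250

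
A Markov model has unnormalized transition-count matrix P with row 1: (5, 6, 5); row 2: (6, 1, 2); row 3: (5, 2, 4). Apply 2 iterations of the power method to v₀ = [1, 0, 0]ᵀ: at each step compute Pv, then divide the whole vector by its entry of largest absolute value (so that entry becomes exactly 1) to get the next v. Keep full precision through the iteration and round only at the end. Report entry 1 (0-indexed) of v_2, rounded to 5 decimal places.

Pv0 = (5.000000, 6.000000, 5.000000); divide by 6.000000 → v1 = (0.833333, 1.000000, 0.833333)
Pv1 = (14.333333, 7.666667, 9.500000); divide by 14.333333 → v2 = (1.000000, 0.534884, 0.662791)
Requested entry of v2: 46/86 = 0.53488

0.53488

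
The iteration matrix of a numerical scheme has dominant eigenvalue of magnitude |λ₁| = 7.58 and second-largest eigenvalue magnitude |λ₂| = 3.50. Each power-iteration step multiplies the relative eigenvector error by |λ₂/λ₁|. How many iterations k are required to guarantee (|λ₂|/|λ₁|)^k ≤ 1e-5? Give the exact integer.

|λ₂/λ₁| = 3.50/7.58 = 0.46174
Need k ≥ ln(1e-5) / ln(0.46174) = -11.5129 / -0.7728 ≈ 14.899
Smallest integer k satisfying the bound: 15

15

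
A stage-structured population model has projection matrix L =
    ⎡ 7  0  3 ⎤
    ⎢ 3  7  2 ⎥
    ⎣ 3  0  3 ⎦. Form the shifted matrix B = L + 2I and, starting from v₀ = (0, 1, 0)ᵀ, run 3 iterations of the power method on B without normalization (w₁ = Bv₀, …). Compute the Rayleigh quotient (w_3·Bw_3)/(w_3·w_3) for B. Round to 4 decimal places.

μ ≈ 9.0000

B = L + 2I has rows (9, 0, 3); (3, 9, 2); (3, 0, 5)
w1 = Bv₀ = (0, 9, 0)
w2 = Bw1 = (0, 81, 0)
w3 = Bw2 = (0, 729, 0)
Bw3 = (0, 6561, 0)
w3·Bw3 = 4782969; w3·w3 = 531441; μ ≈ 4782969/531441 = 9.0000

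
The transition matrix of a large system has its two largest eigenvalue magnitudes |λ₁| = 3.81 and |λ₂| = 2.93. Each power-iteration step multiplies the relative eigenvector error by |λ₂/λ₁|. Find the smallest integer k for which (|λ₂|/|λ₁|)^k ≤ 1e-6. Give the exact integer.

|λ₂/λ₁| = 2.93/3.81 = 0.76903
Need k ≥ ln(1e-6) / ln(0.76903) = -13.8155 / -0.2626 ≈ 52.605
Smallest integer k satisfying the bound: 53

53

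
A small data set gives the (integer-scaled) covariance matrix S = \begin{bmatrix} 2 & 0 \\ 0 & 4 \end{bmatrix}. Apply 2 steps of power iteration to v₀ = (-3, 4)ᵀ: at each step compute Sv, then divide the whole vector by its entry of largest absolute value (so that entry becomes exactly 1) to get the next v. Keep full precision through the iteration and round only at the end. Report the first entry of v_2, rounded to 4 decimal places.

-0.1875

Sv0 = (-6.00000, 16.00000); divide by 16.00000 → v1 = (-0.37500, 1.00000)
Sv1 = (-0.75000, 4.00000); divide by 4.00000 → v2 = (-0.18750, 1.00000)
Requested entry of v2: -12/64 = -0.1875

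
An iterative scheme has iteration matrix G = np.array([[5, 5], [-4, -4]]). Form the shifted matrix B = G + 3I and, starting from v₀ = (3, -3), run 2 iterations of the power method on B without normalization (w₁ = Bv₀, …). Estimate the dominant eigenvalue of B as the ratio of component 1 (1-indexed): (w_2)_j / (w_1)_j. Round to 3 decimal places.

B = G + 3I has rows (8, 5); (-4, -1)
w1 = Bv₀ = (8·3 + 5·(-3); (-4)·3 + (-1)·(-3)) = (9, -9)
w2 = Bw1 = (8·9 + 5·(-9); (-4)·9 + (-1)·(-9)) = (27, -27)
Ratio: 27/9 = 3.000

3.000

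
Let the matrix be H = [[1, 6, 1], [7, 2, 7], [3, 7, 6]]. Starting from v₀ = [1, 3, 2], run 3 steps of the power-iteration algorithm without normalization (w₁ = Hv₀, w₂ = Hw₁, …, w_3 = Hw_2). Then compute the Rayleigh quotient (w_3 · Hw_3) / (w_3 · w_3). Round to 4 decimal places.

w1 = Hv₀ = (1·1 + 6·3 + 1·2; 7·1 + 2·3 + 7·2; 3·1 + 7·3 + 6·2) = (21, 27, 36)
w2 = Hw1 = (1·21 + 6·27 + 1·36; 7·21 + 2·27 + 7·36; 3·21 + 7·27 + 6·36) = (219, 453, 468)
w3 = Hw2 = (3405, 5715, 6636)
Hw3 = (44331, 81717, 90036)
w3·Hw3 = 3405·44331 + 5715·81717 + 6636·90036 = 1215438606; w3·w3 = 3405·3405 + 5715·5715 + 6636·6636 = 88291746
λ ≈ 1215438606/88291746 = 13.7662

13.7662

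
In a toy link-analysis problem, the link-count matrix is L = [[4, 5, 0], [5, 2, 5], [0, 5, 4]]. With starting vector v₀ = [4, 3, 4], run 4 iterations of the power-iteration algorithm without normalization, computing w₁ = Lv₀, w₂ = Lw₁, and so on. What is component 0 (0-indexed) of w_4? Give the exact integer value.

35424

w1 = Lv₀ = (31, 46, 31)
w2 = Lw1 = (354, 402, 354)
w3 = Lw2 = (3426, 4344, 3426)
w4 = Lw3 = (35424, 42948, 35424)
The requested component of w4 is 35424.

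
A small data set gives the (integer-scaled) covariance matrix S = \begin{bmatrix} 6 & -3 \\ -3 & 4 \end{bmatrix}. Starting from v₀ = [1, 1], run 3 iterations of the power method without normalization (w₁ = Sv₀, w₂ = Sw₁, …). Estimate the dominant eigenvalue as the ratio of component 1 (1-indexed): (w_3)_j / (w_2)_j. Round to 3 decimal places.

w1 = Sv₀ = (3, 1)
w2 = Sw1 = (15, -5)
w3 = Sw2 = (105, -65)
Ratio at component: 105 / 15 = 7.000

λ ≈ 7.000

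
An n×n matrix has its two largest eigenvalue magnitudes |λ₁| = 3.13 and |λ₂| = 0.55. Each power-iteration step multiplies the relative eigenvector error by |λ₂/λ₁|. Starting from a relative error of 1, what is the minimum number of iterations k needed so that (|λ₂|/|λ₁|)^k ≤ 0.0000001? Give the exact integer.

10

|λ₂/λ₁| = 0.55/3.13 = 0.17572
Need k ≥ ln(0.0000001) / ln(0.17572) = -16.1181 / -1.7389 ≈ 9.269
Smallest integer k satisfying the bound: 10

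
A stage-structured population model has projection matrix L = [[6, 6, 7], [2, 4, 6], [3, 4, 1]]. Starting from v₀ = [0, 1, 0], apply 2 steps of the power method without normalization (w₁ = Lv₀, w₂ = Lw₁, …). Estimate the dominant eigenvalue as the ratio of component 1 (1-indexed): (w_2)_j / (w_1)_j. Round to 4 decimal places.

λ ≈ 14.6667

w1 = Lv₀ = (6, 4, 4)
w2 = Lw1 = (88, 52, 38)
Ratio at component: 88 / 6 = 14.6667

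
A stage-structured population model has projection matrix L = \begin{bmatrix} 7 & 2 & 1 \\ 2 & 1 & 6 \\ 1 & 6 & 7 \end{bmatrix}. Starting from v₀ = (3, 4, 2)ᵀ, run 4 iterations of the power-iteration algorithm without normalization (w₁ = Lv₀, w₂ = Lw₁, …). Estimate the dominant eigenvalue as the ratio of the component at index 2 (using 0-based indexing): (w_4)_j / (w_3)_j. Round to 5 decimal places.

w1 = Lv₀ = (31, 22, 41)
w2 = Lw1 = (302, 330, 450)
w3 = Lw2 = (3224, 3634, 5432)
w4 = Lw3 = (35268, 42674, 63052)
Ratio at component: 63052 / 5432 = 11.60751

11.60751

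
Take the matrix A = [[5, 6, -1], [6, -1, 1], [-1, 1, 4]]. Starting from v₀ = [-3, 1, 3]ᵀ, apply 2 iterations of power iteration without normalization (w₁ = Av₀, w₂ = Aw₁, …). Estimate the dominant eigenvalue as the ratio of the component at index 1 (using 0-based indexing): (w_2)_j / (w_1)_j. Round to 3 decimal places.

2.500

w1 = Av₀ = (5·(-3) + 6·1 + (-1)·3; 6·(-3) + (-1)·1 + 1·3; (-1)·(-3) + 1·1 + 4·3) = (-12, -16, 16)
w2 = Aw1 = (5·(-12) + 6·(-16) + (-1)·16; 6·(-12) + (-1)·(-16) + 1·16; (-1)·(-12) + 1·(-16) + 4·16) = (-172, -40, 60)
Ratio at component: -40 / -16 = 2.500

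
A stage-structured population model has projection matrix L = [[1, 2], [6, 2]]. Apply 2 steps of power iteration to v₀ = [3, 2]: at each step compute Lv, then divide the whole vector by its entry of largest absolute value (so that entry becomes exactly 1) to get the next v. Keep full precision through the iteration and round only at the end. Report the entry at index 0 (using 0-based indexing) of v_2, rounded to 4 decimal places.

0.5930

Lv0 = (7.00000, 22.00000); divide by 22.00000 → v1 = (0.31818, 1.00000)
Lv1 = (2.31818, 3.90909); divide by 3.90909 → v2 = (0.59302, 1.00000)
Requested entry of v2: 51/86 = 0.5930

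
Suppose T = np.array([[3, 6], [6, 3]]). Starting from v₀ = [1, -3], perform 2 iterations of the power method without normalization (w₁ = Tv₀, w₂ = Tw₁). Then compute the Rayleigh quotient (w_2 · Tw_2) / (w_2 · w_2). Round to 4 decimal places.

8.4353

w1 = Tv₀ = (3·1 + 6·(-3); 6·1 + 3·(-3)) = (-15, -3)
w2 = Tw1 = (3·(-15) + 6·(-3); 6·(-15) + 3·(-3)) = (-63, -99)
Tw2 = (-783, -675)
w2·Tw2 = (-63)·(-783) + (-99)·(-675) = 116154; w2·w2 = (-63)·(-63) + (-99)·(-99) = 13770
λ ≈ 116154/13770 = 8.4353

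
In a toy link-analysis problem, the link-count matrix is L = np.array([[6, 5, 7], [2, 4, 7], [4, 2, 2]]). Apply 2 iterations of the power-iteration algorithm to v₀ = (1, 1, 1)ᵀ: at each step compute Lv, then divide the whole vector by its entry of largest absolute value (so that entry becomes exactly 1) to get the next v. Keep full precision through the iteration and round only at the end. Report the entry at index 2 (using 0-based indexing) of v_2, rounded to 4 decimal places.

Lv0 = (18.00000, 13.00000, 8.00000); divide by 18.00000 → v1 = (1.00000, 0.72222, 0.44444)
Lv1 = (12.72222, 8.00000, 6.33333); divide by 12.72222 → v2 = (1.00000, 0.62882, 0.49782)
Requested entry of v2: 114/229 = 0.4978

0.4978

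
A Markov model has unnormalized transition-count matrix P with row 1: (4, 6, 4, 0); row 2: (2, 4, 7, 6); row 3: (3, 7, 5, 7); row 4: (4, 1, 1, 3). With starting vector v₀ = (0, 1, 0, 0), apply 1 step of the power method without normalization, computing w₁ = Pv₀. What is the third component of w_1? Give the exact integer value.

w1 = Pv₀ = (4·0 + 6·1 + 4·0 + 0·0; 2·0 + 4·1 + 7·0 + 6·0; 3·0 + 7·1 + 5·0 + 7·0; 4·0 + 1·1 + 1·0 + 3·0) = (6, 4, 7, 1)
The requested component of w1 is 7.

7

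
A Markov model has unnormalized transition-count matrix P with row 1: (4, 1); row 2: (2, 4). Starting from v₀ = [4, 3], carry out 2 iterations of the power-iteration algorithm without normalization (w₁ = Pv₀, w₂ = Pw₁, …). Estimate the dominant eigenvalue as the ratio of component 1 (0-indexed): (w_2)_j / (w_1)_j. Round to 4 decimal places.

λ ≈ 5.9000

w1 = Pv₀ = (4·4 + 1·3; 2·4 + 4·3) = (19, 20)
w2 = Pw1 = (4·19 + 1·20; 2·19 + 4·20) = (96, 118)
Ratio at component: 118 / 20 = 5.9000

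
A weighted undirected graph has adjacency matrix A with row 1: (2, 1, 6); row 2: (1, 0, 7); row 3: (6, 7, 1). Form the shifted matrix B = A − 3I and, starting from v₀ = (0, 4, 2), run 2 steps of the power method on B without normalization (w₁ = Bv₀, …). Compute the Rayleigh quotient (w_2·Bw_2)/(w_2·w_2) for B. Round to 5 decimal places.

B = A − 3I has rows (-1, 1, 6); (1, -3, 7); (6, 7, -2)
w1 = Bv₀ = ((-1)·0 + 1·4 + 6·2; 1·0 + (-3)·4 + 7·2; 6·0 + 7·4 + (-2)·2) = (16, 2, 24)
w2 = Bw1 = ((-1)·16 + 1·2 + 6·24; 1·16 + (-3)·2 + 7·24; 6·16 + 7·2 + (-2)·24) = (130, 178, 62)
Bw2 = (420, 30, 1902)
w2·Bw2 = 177864; w2·w2 = 52428; μ ≈ 177864/52428 = 3.39254

3.39254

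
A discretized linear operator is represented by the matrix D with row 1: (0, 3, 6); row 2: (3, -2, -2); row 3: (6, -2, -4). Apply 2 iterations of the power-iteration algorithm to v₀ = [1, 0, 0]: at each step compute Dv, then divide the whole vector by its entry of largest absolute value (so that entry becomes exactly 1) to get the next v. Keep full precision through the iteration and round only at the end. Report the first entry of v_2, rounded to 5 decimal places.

1.00000

Dv0 = (0.000000, 3.000000, 6.000000); divide by 6.000000 → v1 = (0.000000, 0.500000, 1.000000)
Dv1 = (7.500000, -3.000000, -5.000000); divide by 7.500000 → v2 = (1.000000, -0.400000, -0.666667)
Requested entry of v2: 45/45 = 1.00000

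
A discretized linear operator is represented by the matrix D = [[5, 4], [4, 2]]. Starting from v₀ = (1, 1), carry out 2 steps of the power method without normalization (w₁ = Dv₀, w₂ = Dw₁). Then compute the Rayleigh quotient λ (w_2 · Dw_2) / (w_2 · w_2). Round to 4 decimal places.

7.7720

w1 = Dv₀ = (9, 6)
w2 = Dw1 = (69, 48)
Dw2 = (537, 372)
w2·Dw2 = 69·537 + 48·372 = 54909; w2·w2 = 69·69 + 48·48 = 7065
λ ≈ 54909/7065 = 7.7720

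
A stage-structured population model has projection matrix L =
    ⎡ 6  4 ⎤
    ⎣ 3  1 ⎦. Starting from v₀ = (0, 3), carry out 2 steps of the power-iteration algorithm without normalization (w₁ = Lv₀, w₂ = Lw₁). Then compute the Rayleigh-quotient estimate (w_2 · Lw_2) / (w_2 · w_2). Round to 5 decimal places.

w1 = Lv₀ = (6·0 + 4·3; 3·0 + 1·3) = (12, 3)
w2 = Lw1 = (6·12 + 4·3; 3·12 + 1·3) = (84, 39)
Lw2 = (660, 291)
w2·Lw2 = 84·660 + 39·291 = 66789; w2·w2 = 84·84 + 39·39 = 8577
λ ≈ 66789/8577 = 7.78699

λ ≈ 7.78699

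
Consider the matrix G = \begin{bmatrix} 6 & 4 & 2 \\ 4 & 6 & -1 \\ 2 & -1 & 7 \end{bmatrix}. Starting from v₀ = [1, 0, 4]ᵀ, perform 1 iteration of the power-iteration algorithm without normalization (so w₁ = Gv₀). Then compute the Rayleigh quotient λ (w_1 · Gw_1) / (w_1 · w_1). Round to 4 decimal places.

λ ≈ 8.3540

w1 = Gv₀ = (6·1 + 4·0 + 2·4; 4·1 + 6·0 + (-1)·4; 2·1 + (-1)·0 + 7·4) = (14, 0, 30)
Gw1 = (144, 26, 238)
w1·Gw1 = 14·144 + 0·26 + 30·238 = 9156; w1·w1 = 14·14 + 0·0 + 30·30 = 1096
λ ≈ 9156/1096 = 8.3540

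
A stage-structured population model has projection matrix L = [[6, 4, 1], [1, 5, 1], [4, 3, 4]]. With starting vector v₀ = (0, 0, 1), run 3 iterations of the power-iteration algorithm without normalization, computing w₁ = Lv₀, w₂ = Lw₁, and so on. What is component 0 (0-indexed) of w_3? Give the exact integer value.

147

w1 = Lv₀ = (1, 1, 4)
w2 = Lw1 = (14, 10, 23)
w3 = Lw2 = (147, 87, 178)
The requested component of w3 is 147.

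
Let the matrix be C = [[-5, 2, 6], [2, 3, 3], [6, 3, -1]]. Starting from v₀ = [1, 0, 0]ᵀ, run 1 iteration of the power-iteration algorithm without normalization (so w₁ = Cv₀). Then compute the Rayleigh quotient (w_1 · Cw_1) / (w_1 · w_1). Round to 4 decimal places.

λ ≈ -7.3385

w1 = Cv₀ = ((-5)·1 + 2·0 + 6·0; 2·1 + 3·0 + 3·0; 6·1 + 3·0 + (-1)·0) = (-5, 2, 6)
Cw1 = (65, 14, -30)
w1·Cw1 = (-5)·65 + 2·14 + 6·(-30) = -477; w1·w1 = (-5)·(-5) + 2·2 + 6·6 = 65
λ ≈ -477/65 = -7.3385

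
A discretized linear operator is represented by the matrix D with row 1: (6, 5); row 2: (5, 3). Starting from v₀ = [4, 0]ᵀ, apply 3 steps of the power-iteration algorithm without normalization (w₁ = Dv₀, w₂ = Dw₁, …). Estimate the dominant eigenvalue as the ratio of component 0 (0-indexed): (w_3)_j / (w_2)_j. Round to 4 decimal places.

w1 = Dv₀ = (6·4 + 5·0; 5·4 + 3·0) = (24, 20)
w2 = Dw1 = (6·24 + 5·20; 5·24 + 3·20) = (244, 180)
w3 = Dw2 = (2364, 1760)
Ratio at component: 2364 / 244 = 9.6885

9.6885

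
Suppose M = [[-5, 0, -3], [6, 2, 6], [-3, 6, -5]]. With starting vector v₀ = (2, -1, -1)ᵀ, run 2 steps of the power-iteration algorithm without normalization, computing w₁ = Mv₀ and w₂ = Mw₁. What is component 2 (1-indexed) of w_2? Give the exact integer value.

w1 = Mv₀ = ((-5)·2 + 0·(-1) + (-3)·(-1); 6·2 + 2·(-1) + 6·(-1); (-3)·2 + 6·(-1) + (-5)·(-1)) = (-7, 4, -7)
w2 = Mw1 = ((-5)·(-7) + 0·4 + (-3)·(-7); 6·(-7) + 2·4 + 6·(-7); (-3)·(-7) + 6·4 + (-5)·(-7)) = (56, -76, 80)
The requested component of w2 is -76.

-76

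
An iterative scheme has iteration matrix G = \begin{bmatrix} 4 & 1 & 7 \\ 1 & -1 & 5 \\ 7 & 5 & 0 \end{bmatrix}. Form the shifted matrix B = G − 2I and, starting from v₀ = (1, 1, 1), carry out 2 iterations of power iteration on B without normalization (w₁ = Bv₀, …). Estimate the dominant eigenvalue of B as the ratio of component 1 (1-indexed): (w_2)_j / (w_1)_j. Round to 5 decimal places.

μ ≈ 9.30000

B = G − 2I has rows (2, 1, 7); (1, -3, 5); (7, 5, -2)
w1 = Bv₀ = (2·1 + 1·1 + 7·1; 1·1 + (-3)·1 + 5·1; 7·1 + 5·1 + (-2)·1) = (10, 3, 10)
w2 = Bw1 = (2·10 + 1·3 + 7·10; 1·10 + (-3)·3 + 5·10; 7·10 + 5·3 + (-2)·10) = (93, 51, 65)
Ratio: 93/10 = 9.30000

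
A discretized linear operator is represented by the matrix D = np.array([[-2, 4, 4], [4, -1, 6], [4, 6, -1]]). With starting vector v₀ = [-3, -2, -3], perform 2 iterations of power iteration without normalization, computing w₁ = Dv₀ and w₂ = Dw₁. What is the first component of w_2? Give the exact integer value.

-168

w1 = Dv₀ = ((-2)·(-3) + 4·(-2) + 4·(-3); 4·(-3) + (-1)·(-2) + 6·(-3); 4·(-3) + 6·(-2) + (-1)·(-3)) = (-14, -28, -21)
w2 = Dw1 = ((-2)·(-14) + 4·(-28) + 4·(-21); 4·(-14) + (-1)·(-28) + 6·(-21); 4·(-14) + 6·(-28) + (-1)·(-21)) = (-168, -154, -203)
The requested component of w2 is -168.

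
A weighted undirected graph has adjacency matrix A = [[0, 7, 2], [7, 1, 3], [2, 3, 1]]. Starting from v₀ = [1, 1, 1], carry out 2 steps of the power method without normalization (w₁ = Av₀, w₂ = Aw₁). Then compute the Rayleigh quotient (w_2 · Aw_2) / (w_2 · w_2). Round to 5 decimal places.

9.07105

w1 = Av₀ = (0·1 + 7·1 + 2·1; 7·1 + 1·1 + 3·1; 2·1 + 3·1 + 1·1) = (9, 11, 6)
w2 = Aw1 = (0·9 + 7·11 + 2·6; 7·9 + 1·11 + 3·6; 2·9 + 3·11 + 1·6) = (89, 92, 57)
Aw2 = (758, 886, 511)
w2·Aw2 = 89·758 + 92·886 + 57·511 = 178101; w2·w2 = 89·89 + 92·92 + 57·57 = 19634
λ ≈ 178101/19634 = 9.07105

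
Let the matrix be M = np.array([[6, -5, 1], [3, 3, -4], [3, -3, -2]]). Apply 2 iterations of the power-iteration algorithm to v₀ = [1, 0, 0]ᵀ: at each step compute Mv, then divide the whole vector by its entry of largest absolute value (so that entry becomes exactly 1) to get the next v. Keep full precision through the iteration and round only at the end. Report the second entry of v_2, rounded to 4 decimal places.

0.6250

Mv0 = (6.00000, 3.00000, 3.00000); divide by 6.00000 → v1 = (1.00000, 0.50000, 0.50000)
Mv1 = (4.00000, 2.50000, 0.50000); divide by 4.00000 → v2 = (1.00000, 0.62500, 0.12500)
Requested entry of v2: 15/24 = 0.6250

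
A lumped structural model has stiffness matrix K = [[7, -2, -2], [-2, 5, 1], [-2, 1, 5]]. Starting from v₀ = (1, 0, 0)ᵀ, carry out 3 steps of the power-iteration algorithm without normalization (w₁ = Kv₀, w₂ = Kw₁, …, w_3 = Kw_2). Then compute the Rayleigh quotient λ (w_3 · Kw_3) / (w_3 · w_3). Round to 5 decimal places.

λ ≈ 9.35872

w1 = Kv₀ = (7·1 + (-2)·0 + (-2)·0; (-2)·1 + 5·0 + 1·0; (-2)·1 + 1·0 + 5·0) = (7, -2, -2)
w2 = Kw1 = (7·7 + (-2)·(-2) + (-2)·(-2); (-2)·7 + 5·(-2) + 1·(-2); (-2)·7 + 1·(-2) + 5·(-2)) = (57, -26, -26)
w3 = Kw2 = (503, -270, -270)
Kw3 = (4601, -2626, -2626)
w3·Kw3 = 503·4601 + (-270)·(-2626) + (-270)·(-2626) = 3732343; w3·w3 = 503·503 + (-270)·(-270) + (-270)·(-270) = 398809
λ ≈ 3732343/398809 = 9.35872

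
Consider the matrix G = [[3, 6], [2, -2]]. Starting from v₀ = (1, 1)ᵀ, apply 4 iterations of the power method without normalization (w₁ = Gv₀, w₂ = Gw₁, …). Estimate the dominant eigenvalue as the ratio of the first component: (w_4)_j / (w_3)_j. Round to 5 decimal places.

w1 = Gv₀ = (9, 0)
w2 = Gw1 = (27, 18)
w3 = Gw2 = (189, 18)
w4 = Gw3 = (675, 342)
Ratio at component: 675 / 189 = 3.57143

λ ≈ 3.57143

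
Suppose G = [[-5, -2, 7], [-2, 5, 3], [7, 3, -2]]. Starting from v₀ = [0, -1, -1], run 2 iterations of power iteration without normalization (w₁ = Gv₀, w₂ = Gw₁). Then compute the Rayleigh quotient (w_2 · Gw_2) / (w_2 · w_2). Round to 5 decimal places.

w1 = Gv₀ = ((-5)·0 + (-2)·(-1) + 7·(-1); (-2)·0 + 5·(-1) + 3·(-1); 7·0 + 3·(-1) + (-2)·(-1)) = (-5, -8, -1)
w2 = Gw1 = ((-5)·(-5) + (-2)·(-8) + 7·(-1); (-2)·(-5) + 5·(-8) + 3·(-1); 7·(-5) + 3·(-8) + (-2)·(-1)) = (34, -33, -57)
Gw2 = (-503, -404, 253)
w2·Gw2 = 34·(-503) + (-33)·(-404) + (-57)·253 = -18191; w2·w2 = 34·34 + (-33)·(-33) + (-57)·(-57) = 5494
λ ≈ -18191/5494 = -3.31107

λ ≈ -3.31107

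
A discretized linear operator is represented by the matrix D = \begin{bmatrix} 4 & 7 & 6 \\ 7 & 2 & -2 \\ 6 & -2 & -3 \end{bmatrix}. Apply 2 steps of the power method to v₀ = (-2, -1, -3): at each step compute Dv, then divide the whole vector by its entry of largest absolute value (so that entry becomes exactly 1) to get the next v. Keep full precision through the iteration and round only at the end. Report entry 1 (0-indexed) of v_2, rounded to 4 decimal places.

Dv0 = (-33.00000, -10.00000, -1.00000); divide by -33.00000 → v1 = (1.00000, 0.30303, 0.03030)
Dv1 = (6.30303, 7.54545, 5.30303); divide by 7.54545 → v2 = (0.83534, 1.00000, 0.70281)
Requested entry of v2: -249/-249 = 1.0000

1.0000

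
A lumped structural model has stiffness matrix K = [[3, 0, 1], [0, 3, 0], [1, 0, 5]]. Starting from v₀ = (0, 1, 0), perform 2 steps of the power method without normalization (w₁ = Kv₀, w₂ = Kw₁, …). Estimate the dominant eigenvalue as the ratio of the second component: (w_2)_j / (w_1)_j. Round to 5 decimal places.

w1 = Kv₀ = (0, 3, 0)
w2 = Kw1 = (0, 9, 0)
Ratio at component: 9 / 3 = 3.00000

λ ≈ 3.00000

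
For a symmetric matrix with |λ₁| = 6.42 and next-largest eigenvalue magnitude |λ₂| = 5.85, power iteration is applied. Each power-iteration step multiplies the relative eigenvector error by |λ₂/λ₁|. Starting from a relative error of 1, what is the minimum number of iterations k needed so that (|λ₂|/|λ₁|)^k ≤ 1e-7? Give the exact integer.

|λ₂/λ₁| = 5.85/6.42 = 0.91121
Need k ≥ ln(1e-7) / ln(0.91121) = -16.1181 / -0.0930 ≈ 173.357
Smallest integer k satisfying the bound: 174

174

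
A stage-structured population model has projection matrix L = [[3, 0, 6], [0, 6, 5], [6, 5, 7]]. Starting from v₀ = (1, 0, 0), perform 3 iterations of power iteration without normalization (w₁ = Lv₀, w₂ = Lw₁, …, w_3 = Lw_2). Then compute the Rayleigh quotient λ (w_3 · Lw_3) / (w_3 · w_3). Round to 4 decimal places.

w1 = Lv₀ = (3, 0, 6)
w2 = Lw1 = (45, 30, 60)
w3 = Lw2 = (495, 480, 840)
Lw3 = (6525, 7080, 11250)
w3·Lw3 = 495·6525 + 480·7080 + 840·11250 = 16078275; w3·w3 = 495·495 + 480·480 + 840·840 = 1181025
λ ≈ 16078275/1181025 = 13.6138

13.6138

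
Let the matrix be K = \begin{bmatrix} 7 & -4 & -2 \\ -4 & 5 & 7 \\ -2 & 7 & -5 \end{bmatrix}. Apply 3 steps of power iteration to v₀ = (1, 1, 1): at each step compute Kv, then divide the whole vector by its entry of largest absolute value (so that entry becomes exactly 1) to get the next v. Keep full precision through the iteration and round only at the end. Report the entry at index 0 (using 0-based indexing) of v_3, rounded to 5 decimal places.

Kv0 = (1.000000, 8.000000, 0.000000); divide by 8.000000 → v1 = (0.125000, 1.000000, 0.000000)
Kv1 = (-3.125000, 4.500000, 6.750000); divide by 6.750000 → v2 = (-0.462963, 0.666667, 1.000000)
Kv2 = (-7.907407, 12.185185, 0.592593); divide by 12.185185 → v3 = (-0.648936, 1.000000, 0.048632)
Requested entry of v3: -427/658 = -0.64894

-0.64894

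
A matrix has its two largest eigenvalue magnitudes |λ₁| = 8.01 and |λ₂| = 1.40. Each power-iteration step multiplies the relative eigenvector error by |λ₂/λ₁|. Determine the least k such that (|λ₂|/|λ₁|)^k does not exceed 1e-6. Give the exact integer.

8

|λ₂/λ₁| = 1.40/8.01 = 0.17478
Need k ≥ ln(1e-6) / ln(0.17478) = -13.8155 / -1.7442 ≈ 7.921
Smallest integer k satisfying the bound: 8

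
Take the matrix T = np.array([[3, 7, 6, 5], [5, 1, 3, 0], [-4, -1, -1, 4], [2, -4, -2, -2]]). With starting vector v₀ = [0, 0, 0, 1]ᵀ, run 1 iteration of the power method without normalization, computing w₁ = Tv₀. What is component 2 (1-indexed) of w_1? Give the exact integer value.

w1 = Tv₀ = (3·0 + 7·0 + 6·0 + 5·1; 5·0 + 1·0 + 3·0 + 0·1; (-4)·0 + (-1)·0 + (-1)·0 + 4·1; 2·0 + (-4)·0 + (-2)·0 + (-2)·1) = (5, 0, 4, -2)
The requested component of w1 is 0.

0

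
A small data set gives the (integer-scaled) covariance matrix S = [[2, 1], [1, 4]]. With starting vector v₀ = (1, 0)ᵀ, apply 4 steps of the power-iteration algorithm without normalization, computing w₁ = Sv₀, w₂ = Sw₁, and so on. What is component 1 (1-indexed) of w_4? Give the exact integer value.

w1 = Sv₀ = (2·1 + 1·0; 1·1 + 4·0) = (2, 1)
w2 = Sw1 = (2·2 + 1·1; 1·2 + 4·1) = (5, 6)
w3 = Sw2 = (16, 29)
w4 = Sw3 = (61, 132)
The requested component of w4 is 61.

61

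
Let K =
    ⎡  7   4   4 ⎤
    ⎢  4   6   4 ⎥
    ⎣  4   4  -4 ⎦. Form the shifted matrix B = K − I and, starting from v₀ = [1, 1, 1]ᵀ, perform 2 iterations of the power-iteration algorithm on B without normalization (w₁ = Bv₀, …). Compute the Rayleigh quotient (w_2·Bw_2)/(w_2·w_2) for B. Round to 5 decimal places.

μ ≈ 11.25907

B = K − I has rows (6, 4, 4); (4, 5, 4); (4, 4, -5)
w1 = Bv₀ = (6·1 + 4·1 + 4·1; 4·1 + 5·1 + 4·1; 4·1 + 4·1 + (-5)·1) = (14, 13, 3)
w2 = Bw1 = (6·14 + 4·13 + 4·3; 4·14 + 5·13 + 4·3; 4·14 + 4·13 + (-5)·3) = (148, 133, 93)
Bw2 = (1792, 1629, 659)
w2·Bw2 = 543160; w2·w2 = 48242; μ ≈ 543160/48242 = 11.25907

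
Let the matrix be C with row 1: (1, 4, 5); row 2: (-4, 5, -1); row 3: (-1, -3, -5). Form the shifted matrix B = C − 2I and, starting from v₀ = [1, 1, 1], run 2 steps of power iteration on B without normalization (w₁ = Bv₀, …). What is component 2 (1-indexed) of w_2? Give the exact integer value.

B = C − 2I has rows (-1, 4, 5); (-4, 3, -1); (-1, -3, -7)
w1 = Bv₀ = ((-1)·1 + 4·1 + 5·1; (-4)·1 + 3·1 + (-1)·1; (-1)·1 + (-3)·1 + (-7)·1) = (8, -2, -11)
w2 = Bw1 = ((-1)·8 + 4·(-2) + 5·(-11); (-4)·8 + 3·(-2) + (-1)·(-11); (-1)·8 + (-3)·(-2) + (-7)·(-11)) = (-71, -27, 75)
Requested component of w2: -27

-27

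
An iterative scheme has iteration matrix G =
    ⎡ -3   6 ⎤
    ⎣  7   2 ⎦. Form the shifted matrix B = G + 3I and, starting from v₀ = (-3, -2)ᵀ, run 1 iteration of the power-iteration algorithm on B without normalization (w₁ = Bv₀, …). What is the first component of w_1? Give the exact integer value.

B = G + 3I has rows (0, 6); (7, 5)
w1 = Bv₀ = (0·(-3) + 6·(-2); 7·(-3) + 5·(-2)) = (-12, -31)
Requested component of w1: -12

-12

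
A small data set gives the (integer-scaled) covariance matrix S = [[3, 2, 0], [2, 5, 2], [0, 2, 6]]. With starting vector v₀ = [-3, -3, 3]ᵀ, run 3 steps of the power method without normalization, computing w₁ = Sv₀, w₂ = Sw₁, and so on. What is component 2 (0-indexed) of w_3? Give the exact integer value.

w1 = Sv₀ = (3·(-3) + 2·(-3) + 0·3; 2·(-3) + 5·(-3) + 2·3; 0·(-3) + 2·(-3) + 6·3) = (-15, -15, 12)
w2 = Sw1 = (3·(-15) + 2·(-15) + 0·12; 2·(-15) + 5·(-15) + 2·12; 0·(-15) + 2·(-15) + 6·12) = (-75, -81, 42)
w3 = Sw2 = (-387, -471, 90)
The requested component of w3 is 90.

90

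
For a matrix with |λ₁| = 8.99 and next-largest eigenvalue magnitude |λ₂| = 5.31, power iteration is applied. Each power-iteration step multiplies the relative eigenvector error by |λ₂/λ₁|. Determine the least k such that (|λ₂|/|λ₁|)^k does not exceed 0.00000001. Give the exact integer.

35

|λ₂/λ₁| = 5.31/8.99 = 0.59066
Need k ≥ ln(0.00000001) / ln(0.59066) = -18.4207 / -0.5265 ≈ 34.986
Smallest integer k satisfying the bound: 35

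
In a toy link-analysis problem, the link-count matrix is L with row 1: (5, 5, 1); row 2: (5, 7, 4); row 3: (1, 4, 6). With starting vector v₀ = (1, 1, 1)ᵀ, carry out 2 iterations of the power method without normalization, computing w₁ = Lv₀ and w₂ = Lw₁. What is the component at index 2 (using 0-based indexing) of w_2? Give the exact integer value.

141

w1 = Lv₀ = (5·1 + 5·1 + 1·1; 5·1 + 7·1 + 4·1; 1·1 + 4·1 + 6·1) = (11, 16, 11)
w2 = Lw1 = (5·11 + 5·16 + 1·11; 5·11 + 7·16 + 4·11; 1·11 + 4·16 + 6·11) = (146, 211, 141)
The requested component of w2 is 141.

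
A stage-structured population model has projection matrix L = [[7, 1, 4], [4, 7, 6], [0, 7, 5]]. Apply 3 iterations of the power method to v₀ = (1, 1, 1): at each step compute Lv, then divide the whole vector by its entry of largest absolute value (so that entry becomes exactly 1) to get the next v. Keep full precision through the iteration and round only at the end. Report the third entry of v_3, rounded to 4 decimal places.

0.7682

Lv0 = (12.00000, 17.00000, 12.00000); divide by 17.00000 → v1 = (0.70588, 1.00000, 0.70588)
Lv1 = (8.76471, 14.05882, 10.52941); divide by 14.05882 → v2 = (0.62343, 1.00000, 0.74895)
Lv2 = (8.35983, 13.98745, 10.74477); divide by 13.98745 → v3 = (0.59767, 1.00000, 0.76817)
Requested entry of v3: 2568/3343 = 0.7682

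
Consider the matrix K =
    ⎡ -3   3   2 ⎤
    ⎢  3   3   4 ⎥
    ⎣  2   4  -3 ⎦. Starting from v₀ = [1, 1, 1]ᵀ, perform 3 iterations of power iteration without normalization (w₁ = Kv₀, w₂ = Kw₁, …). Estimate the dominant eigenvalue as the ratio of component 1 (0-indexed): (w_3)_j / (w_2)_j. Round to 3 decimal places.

7.792

w1 = Kv₀ = ((-3)·1 + 3·1 + 2·1; 3·1 + 3·1 + 4·1; 2·1 + 4·1 + (-3)·1) = (2, 10, 3)
w2 = Kw1 = ((-3)·2 + 3·10 + 2·3; 3·2 + 3·10 + 4·3; 2·2 + 4·10 + (-3)·3) = (30, 48, 35)
w3 = Kw2 = (124, 374, 147)
Ratio at component: 374 / 48 = 7.792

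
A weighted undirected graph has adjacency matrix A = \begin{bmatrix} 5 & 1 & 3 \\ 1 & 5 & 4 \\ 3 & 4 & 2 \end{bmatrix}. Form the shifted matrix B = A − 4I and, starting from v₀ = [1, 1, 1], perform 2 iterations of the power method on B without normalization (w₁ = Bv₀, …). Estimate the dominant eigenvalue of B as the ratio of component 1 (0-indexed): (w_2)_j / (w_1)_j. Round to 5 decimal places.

μ ≈ 5.16667

B = A − 4I has rows (1, 1, 3); (1, 1, 4); (3, 4, -2)
w1 = Bv₀ = (1·1 + 1·1 + 3·1; 1·1 + 1·1 + 4·1; 3·1 + 4·1 + (-2)·1) = (5, 6, 5)
w2 = Bw1 = (1·5 + 1·6 + 3·5; 1·5 + 1·6 + 4·5; 3·5 + 4·6 + (-2)·5) = (26, 31, 29)
Ratio: 31/6 = 5.16667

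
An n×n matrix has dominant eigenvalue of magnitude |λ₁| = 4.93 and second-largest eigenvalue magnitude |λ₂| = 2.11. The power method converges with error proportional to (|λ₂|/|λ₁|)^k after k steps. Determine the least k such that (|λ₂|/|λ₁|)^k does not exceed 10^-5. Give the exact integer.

14

|λ₂/λ₁| = 2.11/4.93 = 0.42799
Need k ≥ ln(10^-5) / ln(0.42799) = -11.5129 / -0.8487 ≈ 13.566
Smallest integer k satisfying the bound: 14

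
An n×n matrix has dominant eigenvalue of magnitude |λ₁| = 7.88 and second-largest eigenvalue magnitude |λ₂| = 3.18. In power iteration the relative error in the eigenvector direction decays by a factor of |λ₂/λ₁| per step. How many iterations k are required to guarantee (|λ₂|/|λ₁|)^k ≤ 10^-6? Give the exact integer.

16

|λ₂/λ₁| = 3.18/7.88 = 0.40355
Need k ≥ ln(10^-6) / ln(0.40355) = -13.8155 / -0.9074 ≈ 15.225
Smallest integer k satisfying the bound: 16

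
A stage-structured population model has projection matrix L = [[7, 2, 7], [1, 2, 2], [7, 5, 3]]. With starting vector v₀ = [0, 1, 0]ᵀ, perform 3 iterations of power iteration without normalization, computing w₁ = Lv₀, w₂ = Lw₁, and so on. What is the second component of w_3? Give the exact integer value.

163

w1 = Lv₀ = (2, 2, 5)
w2 = Lw1 = (53, 16, 39)
w3 = Lw2 = (676, 163, 568)
The requested component of w3 is 163.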